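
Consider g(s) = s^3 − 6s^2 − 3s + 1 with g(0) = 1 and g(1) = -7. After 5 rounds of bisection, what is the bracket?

[0.21875, 0.25]

g(0.5) = -1.875 < 0, so the root lies in [0, 0.5]
g(0.25) = -0.109375 < 0, so the root lies in [0, 0.25]
g(0.125) = 0.533203 > 0, so the root lies in [0.125, 0.25]
g(0.1875) = 0.2332 > 0, so the root lies in [0.1875, 0.25]
g(0.21875) = 0.0671 > 0, so the root lies in [0.21875, 0.25]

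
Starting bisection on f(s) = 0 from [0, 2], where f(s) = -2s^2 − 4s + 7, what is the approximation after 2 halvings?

1.5

midpoint 1: f = 1 > 0 → [1, 2]
midpoint 1.5: f = -3.5 < 0 → [1, 1.5]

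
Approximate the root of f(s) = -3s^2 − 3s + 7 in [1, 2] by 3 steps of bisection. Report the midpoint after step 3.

1.125

s = 1.5 gives f = -4.25, negative; keep [1, 1.5]
s = 1.25 gives f = -1.4375, negative; keep [1, 1.25]
s = 1.125 gives f = -0.171875, negative; keep [1, 1.125]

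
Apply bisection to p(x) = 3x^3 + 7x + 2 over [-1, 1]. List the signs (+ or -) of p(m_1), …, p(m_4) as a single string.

+-+-

m = 0, p(m) = 2 (+); new bracket [-1, 0]
m = -0.5, p(m) = -1.875 (−); new bracket [-0.5, 0]
m = -0.25, p(m) = 0.203125 (+); new bracket [-0.5, -0.25]
m = -0.375, p(m) = -0.7832 (−); new bracket [-0.375, -0.25]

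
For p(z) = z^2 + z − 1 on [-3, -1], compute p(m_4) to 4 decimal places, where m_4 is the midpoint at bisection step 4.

0.0156

z = -2 gives p = 1, positive; keep [-2, -1]
z = -1.5 gives p = -0.25, negative; keep [-2, -1.5]
z = -1.75 gives p = 0.3125, positive; keep [-1.75, -1.5]
z = -1.625 gives p = 0.0156, positive; keep [-1.625, -1.5]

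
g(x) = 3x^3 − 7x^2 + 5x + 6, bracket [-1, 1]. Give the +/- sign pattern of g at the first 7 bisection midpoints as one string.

m = 0, g(m) = 6 (+); new bracket [-1, 0]
m = -0.5, g(m) = 1.375 (+); new bracket [-1, -0.5]
m = -0.75, g(m) = -2.953125 (−); new bracket [-0.75, -0.5]
m = -0.625, g(m) = -0.5918 (−); new bracket [-0.625, -0.5]
m = -0.5625, g(m) = 0.4387 (+); new bracket [-0.625, -0.5625]
m = -0.59375, g(m) = -0.0645 (−); new bracket [-0.59375, -0.5625]
m = -0.578125, g(m) = 0.1901 (+); new bracket [-0.59375, -0.578125]

++--+-+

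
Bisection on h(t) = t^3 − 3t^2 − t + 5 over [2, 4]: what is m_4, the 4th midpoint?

2.625

h(3) = 2 > 0, so the root lies in [2, 3]
h(2.5) = -0.625 < 0, so the root lies in [2.5, 3]
h(2.75) = 0.359375 > 0, so the root lies in [2.5, 2.75]
h(2.625) = -0.209 < 0, so the root lies in [2.625, 2.75]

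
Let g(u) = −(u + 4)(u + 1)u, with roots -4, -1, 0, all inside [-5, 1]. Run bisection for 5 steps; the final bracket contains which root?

u = -2 gives g = -4, negative; keep [-5, -2]
u = -3.5 gives g = -4.375, negative; keep [-5, -3.5]
u = -4.25 gives g = 3.453125, positive; keep [-4.25, -3.5]
u = -3.875 gives g = -1.3926, negative; keep [-4.25, -3.875]
u = -4.0625 gives g = 0.7776, positive; keep [-4.0625, -3.875]

-4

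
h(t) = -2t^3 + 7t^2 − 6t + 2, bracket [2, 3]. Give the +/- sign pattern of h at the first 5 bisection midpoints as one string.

midpoint 2.5: h = -0.5 < 0 → [2, 2.5]
midpoint 2.25: h = 1.15625 > 0 → [2.25, 2.5]
midpoint 2.375: h = 0.441406 > 0 → [2.375, 2.5]
midpoint 2.4375: h = 0.0005 > 0 → [2.4375, 2.5]
midpoint 2.46875: h = -0.2421 < 0 → [2.4375, 2.46875]

-+++-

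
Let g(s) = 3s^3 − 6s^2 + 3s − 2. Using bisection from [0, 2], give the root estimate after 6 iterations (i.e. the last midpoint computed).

1.65625

midpoint 1: g = -2 < 0 → [1, 2]
midpoint 1.5: g = -0.875 < 0 → [1.5, 2]
midpoint 1.75: g = 0.953125 > 0 → [1.5, 1.75]
midpoint 1.625: g = -0.0957 < 0 → [1.625, 1.75]
midpoint 1.6875: g = 0.3928 > 0 → [1.625, 1.6875]
midpoint 1.65625: g = 0.1399 > 0 → [1.625, 1.65625]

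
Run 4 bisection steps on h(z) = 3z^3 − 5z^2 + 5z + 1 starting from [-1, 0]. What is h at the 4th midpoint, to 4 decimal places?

h(-0.5) = -3.125 < 0, so the root lies in [-0.5, 0]
h(-0.25) = -0.609375 < 0, so the root lies in [-0.25, 0]
h(-0.125) = 0.291016 > 0, so the root lies in [-0.25, -0.125]
h(-0.1875) = -0.1331 < 0, so the root lies in [-0.1875, -0.125]

-0.1331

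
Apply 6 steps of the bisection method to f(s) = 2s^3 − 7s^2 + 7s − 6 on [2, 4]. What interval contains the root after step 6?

f(3) = 6 > 0, so the root lies in [2, 3]
f(2.5) = -1 < 0, so the root lies in [2.5, 3]
f(2.75) = 1.90625 > 0, so the root lies in [2.5, 2.75]
f(2.625) = 0.3164 > 0, so the root lies in [2.5, 2.625]
f(2.5625) = -0.3745 < 0, so the root lies in [2.5625, 2.625]
f(2.59375) = -0.0374 < 0, so the root lies in [2.59375, 2.625]

[2.59375, 2.625]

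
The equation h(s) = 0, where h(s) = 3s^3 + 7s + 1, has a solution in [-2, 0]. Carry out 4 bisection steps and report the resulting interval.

s = -1 gives h = -9, negative; keep [-1, 0]
s = -0.5 gives h = -2.875, negative; keep [-0.5, 0]
s = -0.25 gives h = -0.796875, negative; keep [-0.25, 0]
s = -0.125 gives h = 0.1191, positive; keep [-0.25, -0.125]

[-0.25, -0.125]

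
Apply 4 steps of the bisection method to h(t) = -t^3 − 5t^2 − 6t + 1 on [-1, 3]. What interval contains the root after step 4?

[0, 0.25]

midpoint 1: h = -11 < 0 → [-1, 1]
midpoint 0: h = 1 > 0 → [0, 1]
midpoint 0.5: h = -3.375 < 0 → [0, 0.5]
midpoint 0.25: h = -0.8281 < 0 → [0, 0.25]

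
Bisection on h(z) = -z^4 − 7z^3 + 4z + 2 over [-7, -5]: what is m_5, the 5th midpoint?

z = -6 gives h = 194, positive; keep [-7, -6]
z = -6.5 gives h = 113.3125, positive; keep [-7, -6.5]
z = -6.75 gives h = 51.886719, positive; keep [-7, -6.75]
z = -6.875 gives h = 15.1189, positive; keep [-7, -6.875]
z = -6.9375 gives h = -4.8816, negative; keep [-6.9375, -6.875]

-6.9375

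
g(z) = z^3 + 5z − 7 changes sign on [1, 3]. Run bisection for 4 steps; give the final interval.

[1, 1.125]

z = 2 gives g = 11, positive; keep [1, 2]
z = 1.5 gives g = 3.875, positive; keep [1, 1.5]
z = 1.25 gives g = 1.203125, positive; keep [1, 1.25]
z = 1.125 gives g = 0.0488, positive; keep [1, 1.125]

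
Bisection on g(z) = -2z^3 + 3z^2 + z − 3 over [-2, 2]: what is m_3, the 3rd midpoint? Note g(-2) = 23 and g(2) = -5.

-0.5

z = 0 gives g = -3, negative; keep [-2, 0]
z = -1 gives g = 1, positive; keep [-1, 0]
z = -0.5 gives g = -2.5, negative; keep [-1, -0.5]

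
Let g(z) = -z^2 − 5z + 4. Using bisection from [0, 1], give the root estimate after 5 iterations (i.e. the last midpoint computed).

0.71875

z = 0.5 gives g = 1.25, positive; keep [0.5, 1]
z = 0.75 gives g = -0.3125, negative; keep [0.5, 0.75]
z = 0.625 gives g = 0.484375, positive; keep [0.625, 0.75]
z = 0.6875 gives g = 0.0898, positive; keep [0.6875, 0.75]
z = 0.71875 gives g = -0.1104, negative; keep [0.6875, 0.71875]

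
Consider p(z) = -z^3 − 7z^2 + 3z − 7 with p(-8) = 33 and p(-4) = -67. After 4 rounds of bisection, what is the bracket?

[-7.75, -7.5]

midpoint -6: p = -61 < 0 → [-8, -6]
midpoint -7: p = -28 < 0 → [-8, -7]
midpoint -7.5: p = -1.375 < 0 → [-8, -7.5]
midpoint -7.75: p = 14.7969 > 0 → [-7.75, -7.5]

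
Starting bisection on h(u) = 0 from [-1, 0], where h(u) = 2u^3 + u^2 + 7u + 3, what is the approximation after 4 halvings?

u = -0.5 gives h = -0.5, negative; keep [-0.5, 0]
u = -0.25 gives h = 1.28125, positive; keep [-0.5, -0.25]
u = -0.375 gives h = 0.410156, positive; keep [-0.5, -0.375]
u = -0.4375 gives h = -0.0386, negative; keep [-0.4375, -0.375]

-0.4375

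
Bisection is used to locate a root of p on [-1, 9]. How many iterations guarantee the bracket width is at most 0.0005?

15

Width after n steps is 10/2^n. Need 2^n ≥ 10/0.0005 = 20000.
2^14 = 16384 < 20000 ≤ 2^15 = 32768, so n = 15.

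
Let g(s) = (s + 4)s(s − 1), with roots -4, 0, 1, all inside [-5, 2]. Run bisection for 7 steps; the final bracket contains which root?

-4

s = -1.5 gives g = 9.375, positive; keep [-5, -1.5]
s = -3.25 gives g = 10.359375, positive; keep [-5, -3.25]
s = -4.125 gives g = -2.642578, negative; keep [-4.125, -3.25]
s = -3.6875 gives g = 5.4016, positive; keep [-4.125, -3.6875]
s = -3.90625 gives g = 1.7967, positive; keep [-4.125, -3.90625]
s = -4.015625 gives g = -0.3147, negative; keep [-4.015625, -3.90625]
s = -3.9609375 gives g = 0.7676, positive; keep [-4.015625, -3.9609375]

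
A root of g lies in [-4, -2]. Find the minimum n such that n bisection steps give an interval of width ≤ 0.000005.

Width after n steps is 2/2^n. Need 2^n ≥ 2/0.000005 = 400000.
2^18 = 262144 < 400000 ≤ 2^19 = 524288, so n = 19.

19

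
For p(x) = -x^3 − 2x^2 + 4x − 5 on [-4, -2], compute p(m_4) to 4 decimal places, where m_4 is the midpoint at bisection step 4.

p(-3) = -8 < 0, so the root lies in [-4, -3]
p(-3.5) = -0.625 < 0, so the root lies in [-4, -3.5]
p(-3.75) = 4.609375 > 0, so the root lies in [-3.75, -3.5]
p(-3.625) = 1.8535 > 0, so the root lies in [-3.625, -3.5]

1.8535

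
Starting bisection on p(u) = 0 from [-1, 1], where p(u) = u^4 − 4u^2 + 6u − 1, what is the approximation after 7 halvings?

midpoint 0: p = -1 < 0 → [0, 1]
midpoint 0.5: p = 1.0625 > 0 → [0, 0.5]
midpoint 0.25: p = 0.253906 > 0 → [0, 0.25]
midpoint 0.125: p = -0.3123 < 0 → [0.125, 0.25]
midpoint 0.1875: p = -0.0144 < 0 → [0.1875, 0.25]
midpoint 0.21875: p = 0.1234 > 0 → [0.1875, 0.21875]
midpoint 0.203125: p = 0.0554 > 0 → [0.1875, 0.203125]

0.203125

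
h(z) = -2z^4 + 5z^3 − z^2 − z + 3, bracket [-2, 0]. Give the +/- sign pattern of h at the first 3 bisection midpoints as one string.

-++

m = -1, h(m) = -4 (−); new bracket [-1, 0]
m = -0.5, h(m) = 2.5 (+); new bracket [-1, -0.5]
m = -0.75, h(m) = 0.445312 (+); new bracket [-1, -0.75]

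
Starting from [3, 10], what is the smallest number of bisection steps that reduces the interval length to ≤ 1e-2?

Width after n steps is 7/2^n. Need 2^n ≥ 7/1e-2 = 700.
2^9 = 512 < 700 ≤ 2^10 = 1024, so n = 10.

10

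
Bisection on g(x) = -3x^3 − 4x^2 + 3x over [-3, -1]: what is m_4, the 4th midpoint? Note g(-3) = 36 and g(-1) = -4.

-1.875

x = -2 gives g = 2, positive; keep [-2, -1]
x = -1.5 gives g = -3.375, negative; keep [-2, -1.5]
x = -1.75 gives g = -1.421875, negative; keep [-2, -1.75]
x = -1.875 gives g = 0.0879, positive; keep [-1.875, -1.75]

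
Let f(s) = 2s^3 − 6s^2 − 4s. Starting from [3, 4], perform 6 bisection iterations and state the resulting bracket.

f(3.5) = -1.75 < 0, so the root lies in [3.5, 4]
f(3.75) = 6.09375 > 0, so the root lies in [3.5, 3.75]
f(3.625) = 1.925781 > 0, so the root lies in [3.5, 3.625]
f(3.5625) = 0.0278 > 0, so the root lies in [3.5, 3.5625]
f(3.53125) = -0.8759 < 0, so the root lies in [3.53125, 3.5625]
f(3.546875) = -0.4278 < 0, so the root lies in [3.546875, 3.5625]

[3.546875, 3.5625]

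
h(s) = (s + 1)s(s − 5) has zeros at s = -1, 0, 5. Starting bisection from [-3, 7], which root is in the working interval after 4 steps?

h(2) = -18 < 0, so the root lies in [2, 7]
h(4.5) = -12.375 < 0, so the root lies in [4.5, 7]
h(5.75) = 29.109375 > 0, so the root lies in [4.5, 5.75]
h(5.125) = 3.9238 > 0, so the root lies in [4.5, 5.125]

5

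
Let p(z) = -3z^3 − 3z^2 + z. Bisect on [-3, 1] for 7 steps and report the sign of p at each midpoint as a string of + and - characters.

-++-+++

midpoint -1: p = -1 < 0 → [-3, -1]
midpoint -2: p = 10 > 0 → [-2, -1]
midpoint -1.5: p = 1.875 > 0 → [-1.5, -1]
midpoint -1.25: p = -0.0781 < 0 → [-1.5, -1.25]
midpoint -1.375: p = 0.752 > 0 → [-1.375, -1.25]
midpoint -1.3125: p = 0.3025 > 0 → [-1.3125, -1.25]
midpoint -1.28125: p = 0.1039 > 0 → [-1.28125, -1.25]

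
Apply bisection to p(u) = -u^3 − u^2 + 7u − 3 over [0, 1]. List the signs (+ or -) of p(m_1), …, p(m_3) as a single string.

+--

midpoint 0.5: p = 0.125 > 0 → [0, 0.5]
midpoint 0.25: p = -1.328125 < 0 → [0.25, 0.5]
midpoint 0.375: p = -0.568359 < 0 → [0.375, 0.5]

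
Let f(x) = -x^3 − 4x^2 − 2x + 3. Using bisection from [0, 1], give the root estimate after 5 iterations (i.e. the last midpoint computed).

m = 0.5, f(m) = 0.875 (+); new bracket [0.5, 1]
m = 0.75, f(m) = -1.171875 (−); new bracket [0.5, 0.75]
m = 0.625, f(m) = -0.056641 (−); new bracket [0.5, 0.625]
m = 0.5625, f(m) = 0.4314 (+); new bracket [0.5625, 0.625]
m = 0.59375, f(m) = 0.193 (+); new bracket [0.59375, 0.625]

0.59375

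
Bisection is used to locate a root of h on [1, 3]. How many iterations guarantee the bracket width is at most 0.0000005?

22

Width after n steps is 2/2^n. Need 2^n ≥ 2/0.0000005 = 4000000.
2^21 = 2097152 < 4000000 ≤ 2^22 = 4194304, so n = 22.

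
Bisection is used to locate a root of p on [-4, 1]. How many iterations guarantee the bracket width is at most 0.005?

Width after n steps is 5/2^n. Need 2^n ≥ 5/0.005 = 1000.
2^9 = 512 < 1000 ≤ 2^10 = 1024, so n = 10.

10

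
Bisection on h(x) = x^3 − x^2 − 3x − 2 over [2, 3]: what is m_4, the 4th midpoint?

x = 2.5 gives h = -0.125, negative; keep [2.5, 3]
x = 2.75 gives h = 2.984375, positive; keep [2.5, 2.75]
x = 2.625 gives h = 1.322266, positive; keep [2.5, 2.625]
x = 2.5625 gives h = 0.5725, positive; keep [2.5, 2.5625]

2.5625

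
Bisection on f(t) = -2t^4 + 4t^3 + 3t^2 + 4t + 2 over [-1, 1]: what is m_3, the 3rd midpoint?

f(0) = 2 > 0, so the root lies in [-1, 0]
f(-0.5) = 0.125 > 0, so the root lies in [-1, -0.5]
f(-0.75) = -1.632812 < 0, so the root lies in [-0.75, -0.5]

-0.75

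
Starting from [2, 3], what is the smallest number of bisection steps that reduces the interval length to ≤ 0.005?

Width after n steps is 1/2^n. Need 2^n ≥ 1/0.005 = 200.
2^7 = 128 < 200 ≤ 2^8 = 256, so n = 8.

8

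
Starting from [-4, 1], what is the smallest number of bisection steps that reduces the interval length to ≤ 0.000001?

Width after n steps is 5/2^n. Need 2^n ≥ 5/0.000001 = 5000000.
2^22 = 4194304 < 5000000 ≤ 2^23 = 8388608, so n = 23.

23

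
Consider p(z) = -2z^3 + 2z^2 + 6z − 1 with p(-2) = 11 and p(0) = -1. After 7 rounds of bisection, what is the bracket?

midpoint -1: p = -3 < 0 → [-2, -1]
midpoint -1.5: p = 1.25 > 0 → [-1.5, -1]
midpoint -1.25: p = -1.46875 < 0 → [-1.5, -1.25]
midpoint -1.375: p = -0.2695 < 0 → [-1.5, -1.375]
midpoint -1.4375: p = 0.4487 > 0 → [-1.4375, -1.375]
midpoint -1.40625: p = 0.0794 > 0 → [-1.40625, -1.375]
midpoint -1.390625: p = -0.0976 < 0 → [-1.40625, -1.390625]

[-1.40625, -1.390625]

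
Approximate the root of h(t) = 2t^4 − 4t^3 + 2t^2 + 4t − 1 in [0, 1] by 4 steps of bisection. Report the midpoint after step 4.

midpoint 0.5: h = 1.125 > 0 → [0, 0.5]
midpoint 0.25: h = 0.070312 > 0 → [0, 0.25]
midpoint 0.125: h = -0.476074 < 0 → [0.125, 0.25]
midpoint 0.1875: h = -0.2036 < 0 → [0.1875, 0.25]

0.1875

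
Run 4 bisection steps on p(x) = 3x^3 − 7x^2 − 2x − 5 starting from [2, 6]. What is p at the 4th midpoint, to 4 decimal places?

-1.0469

midpoint 4: p = 67 > 0 → [2, 4]
midpoint 3: p = 7 > 0 → [2, 3]
midpoint 2.5: p = -6.875 < 0 → [2.5, 3]
midpoint 2.75: p = -1.0469 < 0 → [2.75, 3]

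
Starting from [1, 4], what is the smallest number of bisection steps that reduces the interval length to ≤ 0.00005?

16

Width after n steps is 3/2^n. Need 2^n ≥ 3/0.00005 = 60000.
2^15 = 32768 < 60000 ≤ 2^16 = 65536, so n = 16.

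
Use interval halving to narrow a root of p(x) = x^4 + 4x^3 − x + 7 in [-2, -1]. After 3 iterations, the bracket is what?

[-1.625, -1.5]

x = -1.5 gives p = 0.0625, positive; keep [-2, -1.5]
x = -1.75 gives p = -3.308594, negative; keep [-1.75, -1.5]
x = -1.625 gives p = -1.566162, negative; keep [-1.625, -1.5]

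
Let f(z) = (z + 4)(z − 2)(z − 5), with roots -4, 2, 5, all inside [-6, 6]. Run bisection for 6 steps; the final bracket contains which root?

-4

z = 0 gives f = 40, positive; keep [-6, 0]
z = -3 gives f = 40, positive; keep [-6, -3]
z = -4.5 gives f = -30.875, negative; keep [-4.5, -3]
z = -3.75 gives f = 12.5781, positive; keep [-4.5, -3.75]
z = -4.125 gives f = -6.9863, negative; keep [-4.125, -3.75]
z = -3.9375 gives f = 3.3167, positive; keep [-4.125, -3.9375]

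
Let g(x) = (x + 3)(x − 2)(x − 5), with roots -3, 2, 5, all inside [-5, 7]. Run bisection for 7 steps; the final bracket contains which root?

m = 1, g(m) = 16 (+); new bracket [-5, 1]
m = -2, g(m) = 28 (+); new bracket [-5, -2]
m = -3.5, g(m) = -23.375 (−); new bracket [-3.5, -2]
m = -2.75, g(m) = 9.2031 (+); new bracket [-3.5, -2.75]
m = -3.125, g(m) = -5.2051 (−); new bracket [-3.125, -2.75]
m = -2.9375, g(m) = 2.4495 (+); new bracket [-3.125, -2.9375]
m = -3.03125, g(m) = -1.2627 (−); new bracket [-3.03125, -2.9375]

-3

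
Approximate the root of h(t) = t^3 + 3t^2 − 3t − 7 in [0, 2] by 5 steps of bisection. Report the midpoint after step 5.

t = 1 gives h = -6, negative; keep [1, 2]
t = 1.5 gives h = -1.375, negative; keep [1.5, 2]
t = 1.75 gives h = 2.296875, positive; keep [1.5, 1.75]
t = 1.625 gives h = 0.3379, positive; keep [1.5, 1.625]
t = 1.5625 gives h = -0.5486, negative; keep [1.5625, 1.625]

1.5625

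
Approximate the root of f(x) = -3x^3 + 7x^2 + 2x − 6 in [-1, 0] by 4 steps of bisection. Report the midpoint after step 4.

-0.9375

f(-0.5) = -4.875 < 0, so the root lies in [-1, -0.5]
f(-0.75) = -2.296875 < 0, so the root lies in [-1, -0.75]
f(-0.875) = -0.380859 < 0, so the root lies in [-1, -0.875]
f(-0.9375) = 0.7493 > 0, so the root lies in [-0.9375, -0.875]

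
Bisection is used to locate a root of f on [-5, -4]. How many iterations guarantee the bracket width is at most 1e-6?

20

Width after n steps is 1/2^n. Need 2^n ≥ 1/1e-6 = 1000000.
2^19 = 524288 < 1000000 ≤ 2^20 = 1048576, so n = 20.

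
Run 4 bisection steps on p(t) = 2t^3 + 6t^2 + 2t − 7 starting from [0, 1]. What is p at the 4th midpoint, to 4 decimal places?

-0.3413

t = 0.5 gives p = -4.25, negative; keep [0.5, 1]
t = 0.75 gives p = -1.28125, negative; keep [0.75, 1]
t = 0.875 gives p = 0.683594, positive; keep [0.75, 0.875]
t = 0.8125 gives p = -0.3413, negative; keep [0.8125, 0.875]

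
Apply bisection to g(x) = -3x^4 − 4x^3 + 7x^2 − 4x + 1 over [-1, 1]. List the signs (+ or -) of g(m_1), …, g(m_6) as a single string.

++---+

m = 0, g(m) = 1 (+); new bracket [0, 1]
m = 0.5, g(m) = 0.0625 (+); new bracket [0.5, 1]
m = 0.75, g(m) = -0.699219 (−); new bracket [0.5, 0.75]
m = 0.625, g(m) = -0.2 (−); new bracket [0.5, 0.625]
m = 0.5625, g(m) = -0.0474 (−); new bracket [0.5, 0.5625]
m = 0.53125, g(m) = 0.0119 (+); new bracket [0.53125, 0.5625]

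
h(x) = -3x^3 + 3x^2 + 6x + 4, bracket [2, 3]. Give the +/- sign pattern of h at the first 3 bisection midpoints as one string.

midpoint 2.5: h = -9.125 < 0 → [2, 2.5]
midpoint 2.25: h = -1.484375 < 0 → [2, 2.25]
midpoint 2.125: h = 1.509766 > 0 → [2.125, 2.25]

--+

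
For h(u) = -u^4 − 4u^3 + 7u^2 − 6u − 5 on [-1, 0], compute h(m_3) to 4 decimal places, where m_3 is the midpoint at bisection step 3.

-1.5745

midpoint -0.5: h = 0.1875 > 0 → [-0.5, 0]
midpoint -0.25: h = -3.003906 < 0 → [-0.5, -0.25]
midpoint -0.375: h = -1.574463 < 0 → [-0.5, -0.375]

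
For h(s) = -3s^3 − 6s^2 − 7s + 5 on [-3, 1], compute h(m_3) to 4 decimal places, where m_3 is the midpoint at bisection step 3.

h(-1) = 9 > 0, so the root lies in [-1, 1]
h(0) = 5 > 0, so the root lies in [0, 1]
h(0.5) = -0.375 < 0, so the root lies in [0, 0.5]

-0.3750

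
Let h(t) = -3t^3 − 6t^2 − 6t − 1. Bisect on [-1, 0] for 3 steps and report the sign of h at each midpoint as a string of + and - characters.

h(-0.5) = 0.875 > 0, so the root lies in [-0.5, 0]
h(-0.25) = 0.171875 > 0, so the root lies in [-0.25, 0]
h(-0.125) = -0.337891 < 0, so the root lies in [-0.25, -0.125]

++-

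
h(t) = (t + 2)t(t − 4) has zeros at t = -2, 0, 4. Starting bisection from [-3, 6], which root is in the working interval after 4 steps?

t = 1.5 gives h = -13.125, negative; keep [1.5, 6]
t = 3.75 gives h = -5.390625, negative; keep [3.75, 6]
t = 4.875 gives h = 29.326172, positive; keep [3.75, 4.875]
t = 4.3125 gives h = 8.5071, positive; keep [3.75, 4.3125]

4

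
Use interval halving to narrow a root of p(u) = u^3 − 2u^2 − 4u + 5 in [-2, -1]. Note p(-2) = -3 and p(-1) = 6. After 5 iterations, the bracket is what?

[-1.8125, -1.78125]

m = -1.5, p(m) = 3.125 (+); new bracket [-2, -1.5]
m = -1.75, p(m) = 0.515625 (+); new bracket [-2, -1.75]
m = -1.875, p(m) = -1.123047 (−); new bracket [-1.875, -1.75]
m = -1.8125, p(m) = -0.2747 (−); new bracket [-1.8125, -1.75]
m = -1.78125, p(m) = 0.1277 (+); new bracket [-1.8125, -1.78125]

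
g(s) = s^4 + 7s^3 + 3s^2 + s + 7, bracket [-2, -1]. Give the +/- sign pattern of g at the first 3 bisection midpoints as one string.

s = -1.5 gives g = -6.3125, negative; keep [-1.5, -1]
s = -1.25 gives g = -0.792969, negative; keep [-1.25, -1]
s = -1.125 gives g = 1.306885, positive; keep [-1.25, -1.125]

--+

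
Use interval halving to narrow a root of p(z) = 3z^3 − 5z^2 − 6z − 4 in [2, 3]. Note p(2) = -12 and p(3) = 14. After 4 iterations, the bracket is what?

[2.5625, 2.625]

midpoint 2.5: p = -3.375 < 0 → [2.5, 3]
midpoint 2.75: p = 4.078125 > 0 → [2.5, 2.75]
midpoint 2.625: p = 0.060547 > 0 → [2.5, 2.625]
midpoint 2.5625: p = -1.7278 < 0 → [2.5625, 2.625]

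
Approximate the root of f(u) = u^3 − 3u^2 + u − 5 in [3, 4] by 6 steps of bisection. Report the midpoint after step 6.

3.171875

m = 3.5, f(m) = 4.625 (+); new bracket [3, 3.5]
m = 3.25, f(m) = 0.890625 (+); new bracket [3, 3.25]
m = 3.125, f(m) = -0.654297 (−); new bracket [3.125, 3.25]
m = 3.1875, f(m) = 0.0925 (+); new bracket [3.125, 3.1875]
m = 3.15625, f(m) = -0.2872 (−); new bracket [3.15625, 3.1875]
m = 3.171875, f(m) = -0.0989 (−); new bracket [3.171875, 3.1875]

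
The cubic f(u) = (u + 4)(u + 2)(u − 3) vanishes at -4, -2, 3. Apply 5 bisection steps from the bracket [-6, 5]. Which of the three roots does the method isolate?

midpoint -0.5: f = -18.375 < 0 → [-0.5, 5]
midpoint 2.25: f = -19.921875 < 0 → [2.25, 5]
midpoint 3.625: f = 26.806641 > 0 → [2.25, 3.625]
midpoint 2.9375: f = -2.1409 < 0 → [2.9375, 3.625]
midpoint 3.28125: f = 10.8152 > 0 → [2.9375, 3.28125]

3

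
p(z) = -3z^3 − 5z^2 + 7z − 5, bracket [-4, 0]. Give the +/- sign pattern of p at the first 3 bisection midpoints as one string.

midpoint -2: p = -15 < 0 → [-4, -2]
midpoint -3: p = 10 > 0 → [-3, -2]
midpoint -2.5: p = -6.875 < 0 → [-3, -2.5]

-+-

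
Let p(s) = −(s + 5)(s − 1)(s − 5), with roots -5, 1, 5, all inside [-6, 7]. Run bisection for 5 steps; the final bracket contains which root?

m = 0.5, p(m) = -12.375 (−); new bracket [-6, 0.5]
m = -2.75, p(m) = -65.390625 (−); new bracket [-6, -2.75]
m = -4.375, p(m) = -31.494141 (−); new bracket [-6, -4.375]
m = -5.1875, p(m) = 11.8191 (+); new bracket [-5.1875, -4.375]
m = -4.78125, p(m) = -12.3698 (−); new bracket [-5.1875, -4.78125]

-5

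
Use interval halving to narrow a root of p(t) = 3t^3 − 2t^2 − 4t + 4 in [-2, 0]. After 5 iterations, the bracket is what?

midpoint -1: p = 3 > 0 → [-2, -1]
midpoint -1.5: p = -4.625 < 0 → [-1.5, -1]
midpoint -1.25: p = 0.015625 > 0 → [-1.5, -1.25]
midpoint -1.375: p = -2.0801 < 0 → [-1.375, -1.25]
midpoint -1.3125: p = -0.9783 < 0 → [-1.3125, -1.25]

[-1.3125, -1.25]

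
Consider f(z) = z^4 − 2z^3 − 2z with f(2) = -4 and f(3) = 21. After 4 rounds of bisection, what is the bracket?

[2.3125, 2.375]

m = 2.5, f(m) = 2.8125 (+); new bracket [2, 2.5]
m = 2.25, f(m) = -1.652344 (−); new bracket [2.25, 2.5]
m = 2.375, f(m) = 0.273682 (+); new bracket [2.25, 2.375]
m = 2.3125, f(m) = -0.7605 (−); new bracket [2.3125, 2.375]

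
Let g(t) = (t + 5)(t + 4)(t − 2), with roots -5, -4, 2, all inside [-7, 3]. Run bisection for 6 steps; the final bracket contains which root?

2

g(-2) = -24 < 0, so the root lies in [-2, 3]
g(0.5) = -37.125 < 0, so the root lies in [0.5, 3]
g(1.75) = -9.703125 < 0, so the root lies in [1.75, 3]
g(2.375) = 17.6309 > 0, so the root lies in [1.75, 2.375]
g(2.0625) = 2.676 > 0, so the root lies in [1.75, 2.0625]
g(1.90625) = -3.8241 < 0, so the root lies in [1.90625, 2.0625]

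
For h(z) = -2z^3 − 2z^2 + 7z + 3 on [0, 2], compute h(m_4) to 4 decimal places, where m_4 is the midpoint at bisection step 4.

0.5117

z = 1 gives h = 6, positive; keep [1, 2]
z = 1.5 gives h = 2.25, positive; keep [1.5, 2]
z = 1.75 gives h = -1.59375, negative; keep [1.5, 1.75]
z = 1.625 gives h = 0.5117, positive; keep [1.625, 1.75]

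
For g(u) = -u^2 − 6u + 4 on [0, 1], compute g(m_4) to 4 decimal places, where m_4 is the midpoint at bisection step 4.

g(0.5) = 0.75 > 0, so the root lies in [0.5, 1]
g(0.75) = -1.0625 < 0, so the root lies in [0.5, 0.75]
g(0.625) = -0.140625 < 0, so the root lies in [0.5, 0.625]
g(0.5625) = 0.3086 > 0, so the root lies in [0.5625, 0.625]

0.3086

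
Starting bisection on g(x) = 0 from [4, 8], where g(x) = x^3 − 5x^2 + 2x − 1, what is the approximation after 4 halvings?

g(6) = 47 > 0, so the root lies in [4, 6]
g(5) = 9 > 0, so the root lies in [4, 5]
g(4.5) = -2.125 < 0, so the root lies in [4.5, 5]
g(4.75) = 2.8594 > 0, so the root lies in [4.5, 4.75]

4.75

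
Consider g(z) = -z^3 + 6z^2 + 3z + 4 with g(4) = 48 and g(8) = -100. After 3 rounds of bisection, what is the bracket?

[6.5, 7]

m = 6, g(m) = 22 (+); new bracket [6, 8]
m = 7, g(m) = -24 (−); new bracket [6, 7]
m = 6.5, g(m) = 2.375 (+); new bracket [6.5, 7]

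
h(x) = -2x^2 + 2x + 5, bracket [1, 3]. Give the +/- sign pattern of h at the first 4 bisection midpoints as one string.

x = 2 gives h = 1, positive; keep [2, 3]
x = 2.5 gives h = -2.5, negative; keep [2, 2.5]
x = 2.25 gives h = -0.625, negative; keep [2, 2.25]
x = 2.125 gives h = 0.2188, positive; keep [2.125, 2.25]

+--+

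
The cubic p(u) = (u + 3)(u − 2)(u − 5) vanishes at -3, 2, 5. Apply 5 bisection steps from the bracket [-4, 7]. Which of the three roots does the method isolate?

-3

p(1.5) = 7.875 > 0, so the root lies in [-4, 1.5]
p(-1.25) = 35.546875 > 0, so the root lies in [-4, -1.25]
p(-2.625) = 13.224609 > 0, so the root lies in [-4, -2.625]
p(-3.3125) = -13.8 < 0, so the root lies in [-3.3125, -2.625]
p(-2.96875) = 1.2373 > 0, so the root lies in [-3.3125, -2.96875]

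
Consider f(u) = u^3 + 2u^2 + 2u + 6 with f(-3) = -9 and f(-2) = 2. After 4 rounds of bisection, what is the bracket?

[-2.3125, -2.25]

f(-2.5) = -2.125 < 0, so the root lies in [-2.5, -2]
f(-2.25) = 0.234375 > 0, so the root lies in [-2.5, -2.25]
f(-2.375) = -0.865234 < 0, so the root lies in [-2.375, -2.25]
f(-2.3125) = -0.2961 < 0, so the root lies in [-2.3125, -2.25]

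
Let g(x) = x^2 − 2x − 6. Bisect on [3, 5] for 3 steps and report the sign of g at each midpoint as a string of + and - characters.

g(4) = 2 > 0, so the root lies in [3, 4]
g(3.5) = -0.75 < 0, so the root lies in [3.5, 4]
g(3.75) = 0.5625 > 0, so the root lies in [3.5, 3.75]

+-+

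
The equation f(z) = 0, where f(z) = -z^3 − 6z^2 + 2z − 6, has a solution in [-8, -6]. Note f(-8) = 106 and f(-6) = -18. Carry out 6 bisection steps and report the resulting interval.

[-6.46875, -6.4375]

midpoint -7: f = 29 > 0 → [-7, -6]
midpoint -6.5: f = 2.125 > 0 → [-6.5, -6]
midpoint -6.25: f = -8.734375 < 0 → [-6.5, -6.25]
midpoint -6.375: f = -3.5098 < 0 → [-6.5, -6.375]
midpoint -6.4375: f = -0.7444 < 0 → [-6.5, -6.4375]
midpoint -6.46875: f = 0.6772 > 0 → [-6.46875, -6.4375]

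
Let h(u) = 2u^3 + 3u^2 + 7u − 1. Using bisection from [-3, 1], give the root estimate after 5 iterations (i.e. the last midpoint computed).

midpoint -1: h = -7 < 0 → [-1, 1]
midpoint 0: h = -1 < 0 → [0, 1]
midpoint 0.5: h = 3.5 > 0 → [0, 0.5]
midpoint 0.25: h = 0.9688 > 0 → [0, 0.25]
midpoint 0.125: h = -0.0742 < 0 → [0.125, 0.25]

0.125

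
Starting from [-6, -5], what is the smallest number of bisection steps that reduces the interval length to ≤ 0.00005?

Width after n steps is 1/2^n. Need 2^n ≥ 1/0.00005 = 20000.
2^14 = 16384 < 20000 ≤ 2^15 = 32768, so n = 15.

15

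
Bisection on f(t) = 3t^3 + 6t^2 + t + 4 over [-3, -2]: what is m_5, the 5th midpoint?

midpoint -2.5: f = -7.875 < 0 → [-2.5, -2]
midpoint -2.25: f = -2.046875 < 0 → [-2.25, -2]
midpoint -2.125: f = 0.181641 > 0 → [-2.25, -2.125]
midpoint -2.1875: f = -0.8792 < 0 → [-2.1875, -2.125]
midpoint -2.15625: f = -0.3357 < 0 → [-2.15625, -2.125]

-2.15625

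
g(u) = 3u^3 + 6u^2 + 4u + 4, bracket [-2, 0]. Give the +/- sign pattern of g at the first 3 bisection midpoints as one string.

u = -1 gives g = 3, positive; keep [-2, -1]
u = -1.5 gives g = 1.375, positive; keep [-2, -1.5]
u = -1.75 gives g = -0.703125, negative; keep [-1.75, -1.5]

++-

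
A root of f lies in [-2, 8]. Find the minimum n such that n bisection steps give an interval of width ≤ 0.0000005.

Width after n steps is 10/2^n. Need 2^n ≥ 10/0.0000005 = 20000000.
2^24 = 16777216 < 20000000 ≤ 2^25 = 33554432, so n = 25.

25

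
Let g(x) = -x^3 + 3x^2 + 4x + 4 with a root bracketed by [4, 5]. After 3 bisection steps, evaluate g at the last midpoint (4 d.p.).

g(4.5) = -8.375 < 0, so the root lies in [4, 4.5]
g(4.25) = -1.578125 < 0, so the root lies in [4, 4.25]
g(4.125) = 1.357422 > 0, so the root lies in [4.125, 4.25]

1.3574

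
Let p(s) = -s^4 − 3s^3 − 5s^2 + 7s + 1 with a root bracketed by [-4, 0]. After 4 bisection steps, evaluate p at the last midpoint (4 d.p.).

-1.0195

midpoint -2: p = -25 < 0 → [-2, 0]
midpoint -1: p = -9 < 0 → [-1, 0]
midpoint -0.5: p = -3.4375 < 0 → [-0.5, 0]
midpoint -0.25: p = -1.0195 < 0 → [-0.25, 0]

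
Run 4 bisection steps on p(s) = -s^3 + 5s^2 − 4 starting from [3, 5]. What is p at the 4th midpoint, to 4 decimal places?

-1.0293

midpoint 4: p = 12 > 0 → [4, 5]
midpoint 4.5: p = 6.125 > 0 → [4.5, 5]
midpoint 4.75: p = 1.640625 > 0 → [4.75, 5]
midpoint 4.875: p = -1.0293 < 0 → [4.75, 4.875]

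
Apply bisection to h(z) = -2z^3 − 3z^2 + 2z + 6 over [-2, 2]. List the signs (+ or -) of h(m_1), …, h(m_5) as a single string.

midpoint 0: h = 6 > 0 → [0, 2]
midpoint 1: h = 3 > 0 → [1, 2]
midpoint 1.5: h = -4.5 < 0 → [1, 1.5]
midpoint 1.25: h = -0.0938 < 0 → [1, 1.25]
midpoint 1.125: h = 1.6055 > 0 → [1.125, 1.25]

++--+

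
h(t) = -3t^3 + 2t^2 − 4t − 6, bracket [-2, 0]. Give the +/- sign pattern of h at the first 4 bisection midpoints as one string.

h(-1) = 3 > 0, so the root lies in [-1, 0]
h(-0.5) = -3.125 < 0, so the root lies in [-1, -0.5]
h(-0.75) = -0.609375 < 0, so the root lies in [-1, -0.75]
h(-0.875) = 1.041 > 0, so the root lies in [-0.875, -0.75]

+--+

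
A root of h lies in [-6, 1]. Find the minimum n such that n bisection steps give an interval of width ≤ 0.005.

11

Width after n steps is 7/2^n. Need 2^n ≥ 7/0.005 = 1400.
2^10 = 1024 < 1400 ≤ 2^11 = 2048, so n = 11.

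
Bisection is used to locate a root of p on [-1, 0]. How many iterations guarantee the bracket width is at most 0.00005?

15

Width after n steps is 1/2^n. Need 2^n ≥ 1/0.00005 = 20000.
2^14 = 16384 < 20000 ≤ 2^15 = 32768, so n = 15.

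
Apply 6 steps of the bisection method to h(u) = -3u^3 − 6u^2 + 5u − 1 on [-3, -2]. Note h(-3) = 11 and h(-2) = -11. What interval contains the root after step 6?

[-2.671875, -2.65625]

u = -2.5 gives h = -4.125, negative; keep [-3, -2.5]
u = -2.75 gives h = 2.265625, positive; keep [-2.75, -2.5]
u = -2.625 gives h = -1.205078, negative; keep [-2.75, -2.625]
u = -2.6875 gives h = 0.4592, positive; keep [-2.6875, -2.625]
u = -2.65625 gives h = -0.3904, negative; keep [-2.6875, -2.65625]
u = -2.671875 gives h = 0.03, positive; keep [-2.671875, -2.65625]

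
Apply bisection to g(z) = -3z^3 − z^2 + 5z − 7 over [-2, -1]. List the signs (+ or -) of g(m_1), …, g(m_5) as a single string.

---++

midpoint -1.5: g = -6.625 < 0 → [-2, -1.5]
midpoint -1.75: g = -2.734375 < 0 → [-2, -1.75]
midpoint -1.875: g = -0.115234 < 0 → [-2, -1.875]
midpoint -1.9375: g = 1.3782 > 0 → [-1.9375, -1.875]
midpoint -1.90625: g = 0.6157 > 0 → [-1.90625, -1.875]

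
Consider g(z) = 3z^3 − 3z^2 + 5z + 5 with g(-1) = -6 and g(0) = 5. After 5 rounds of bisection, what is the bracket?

z = -0.5 gives g = 1.375, positive; keep [-1, -0.5]
z = -0.75 gives g = -1.703125, negative; keep [-0.75, -0.5]
z = -0.625 gives g = -0.029297, negative; keep [-0.625, -0.5]
z = -0.5625 gives g = 0.7043, positive; keep [-0.625, -0.5625]
z = -0.59375 gives g = 0.3457, positive; keep [-0.625, -0.59375]

[-0.625, -0.59375]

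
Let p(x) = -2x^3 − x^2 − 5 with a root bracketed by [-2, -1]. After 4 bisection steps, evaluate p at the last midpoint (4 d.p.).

midpoint -1.5: p = -0.5 < 0 → [-2, -1.5]
midpoint -1.75: p = 2.65625 > 0 → [-1.75, -1.5]
midpoint -1.625: p = 0.941406 > 0 → [-1.625, -1.5]
midpoint -1.5625: p = 0.188 > 0 → [-1.5625, -1.5]

0.1880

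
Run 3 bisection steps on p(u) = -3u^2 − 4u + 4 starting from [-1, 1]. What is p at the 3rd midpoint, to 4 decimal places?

p(0) = 4 > 0, so the root lies in [0, 1]
p(0.5) = 1.25 > 0, so the root lies in [0.5, 1]
p(0.75) = -0.6875 < 0, so the root lies in [0.5, 0.75]

-0.6875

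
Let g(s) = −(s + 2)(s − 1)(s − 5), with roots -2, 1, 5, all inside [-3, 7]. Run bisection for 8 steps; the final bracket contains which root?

5

m = 2, g(m) = 12 (+); new bracket [2, 7]
m = 4.5, g(m) = 11.375 (+); new bracket [4.5, 7]
m = 5.75, g(m) = -27.609375 (−); new bracket [4.5, 5.75]
m = 5.125, g(m) = -3.6738 (−); new bracket [4.5, 5.125]
m = 4.8125, g(m) = 4.8699 (+); new bracket [4.8125, 5.125]
m = 4.96875, g(m) = 0.8643 (+); new bracket [4.96875, 5.125]
m = 5.046875, g(m) = -1.3368 (−); new bracket [4.96875, 5.046875]
m = 5.0078125, g(m) = -0.2194 (−); new bracket [4.96875, 5.0078125]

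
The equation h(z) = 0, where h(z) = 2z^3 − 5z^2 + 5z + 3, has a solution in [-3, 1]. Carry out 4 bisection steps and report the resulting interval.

m = -1, h(m) = -9 (−); new bracket [-1, 1]
m = 0, h(m) = 3 (+); new bracket [-1, 0]
m = -0.5, h(m) = -1 (−); new bracket [-0.5, 0]
m = -0.25, h(m) = 1.4062 (+); new bracket [-0.5, -0.25]

[-0.5, -0.25]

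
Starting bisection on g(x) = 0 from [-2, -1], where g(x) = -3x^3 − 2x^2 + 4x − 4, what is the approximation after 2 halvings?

-1.75

g(-1.5) = -4.375 < 0, so the root lies in [-2, -1.5]
g(-1.75) = -1.046875 < 0, so the root lies in [-2, -1.75]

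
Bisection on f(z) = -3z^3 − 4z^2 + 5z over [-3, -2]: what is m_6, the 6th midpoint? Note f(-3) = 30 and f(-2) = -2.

midpoint -2.5: f = 9.375 > 0 → [-2.5, -2]
midpoint -2.25: f = 2.671875 > 0 → [-2.25, -2]
midpoint -2.125: f = 0.099609 > 0 → [-2.125, -2]
midpoint -2.0625: f = -1.0071 < 0 → [-2.125, -2.0625]
midpoint -2.09375: f = -0.4682 < 0 → [-2.125, -2.09375]
midpoint -2.109375: f = -0.188 < 0 → [-2.125, -2.109375]

-2.109375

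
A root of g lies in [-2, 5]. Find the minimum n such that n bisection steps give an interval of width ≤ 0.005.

11

Width after n steps is 7/2^n. Need 2^n ≥ 7/0.005 = 1400.
2^10 = 1024 < 1400 ≤ 2^11 = 2048, so n = 11.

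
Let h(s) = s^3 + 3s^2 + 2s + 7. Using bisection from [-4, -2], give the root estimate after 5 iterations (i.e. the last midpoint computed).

midpoint -3: h = 1 > 0 → [-4, -3]
midpoint -3.5: h = -6.125 < 0 → [-3.5, -3]
midpoint -3.25: h = -2.140625 < 0 → [-3.25, -3]
midpoint -3.125: h = -0.4707 < 0 → [-3.125, -3]
midpoint -3.0625: h = 0.2888 > 0 → [-3.125, -3.0625]

-3.0625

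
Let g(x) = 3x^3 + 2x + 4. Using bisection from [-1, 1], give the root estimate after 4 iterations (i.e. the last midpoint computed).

g(0) = 4 > 0, so the root lies in [-1, 0]
g(-0.5) = 2.625 > 0, so the root lies in [-1, -0.5]
g(-0.75) = 1.234375 > 0, so the root lies in [-1, -0.75]
g(-0.875) = 0.2402 > 0, so the root lies in [-1, -0.875]

-0.875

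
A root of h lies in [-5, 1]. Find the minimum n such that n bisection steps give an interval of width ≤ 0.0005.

Width after n steps is 6/2^n. Need 2^n ≥ 6/0.0005 = 12000.
2^13 = 8192 < 12000 ≤ 2^14 = 16384, so n = 14.

14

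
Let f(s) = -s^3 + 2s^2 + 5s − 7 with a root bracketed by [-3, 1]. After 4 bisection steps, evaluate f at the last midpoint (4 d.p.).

3.2656

f(-1) = -9 < 0, so the root lies in [-3, -1]
f(-2) = -1 < 0, so the root lies in [-3, -2]
f(-2.5) = 8.625 > 0, so the root lies in [-2.5, -2]
f(-2.25) = 3.2656 > 0, so the root lies in [-2.25, -2]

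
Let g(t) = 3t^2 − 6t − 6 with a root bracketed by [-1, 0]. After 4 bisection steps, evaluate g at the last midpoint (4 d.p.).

-0.4570

t = -0.5 gives g = -2.25, negative; keep [-1, -0.5]
t = -0.75 gives g = 0.1875, positive; keep [-0.75, -0.5]
t = -0.625 gives g = -1.078125, negative; keep [-0.75, -0.625]
t = -0.6875 gives g = -0.457, negative; keep [-0.75, -0.6875]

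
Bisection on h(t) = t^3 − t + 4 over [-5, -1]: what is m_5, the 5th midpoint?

-1.875

midpoint -3: h = -20 < 0 → [-3, -1]
midpoint -2: h = -2 < 0 → [-2, -1]
midpoint -1.5: h = 2.125 > 0 → [-2, -1.5]
midpoint -1.75: h = 0.3906 > 0 → [-2, -1.75]
midpoint -1.875: h = -0.7168 < 0 → [-1.875, -1.75]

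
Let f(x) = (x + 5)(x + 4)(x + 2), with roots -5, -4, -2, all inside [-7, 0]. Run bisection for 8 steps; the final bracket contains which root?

f(-3.5) = -1.125 < 0, so the root lies in [-3.5, 0]
f(-1.75) = 1.828125 > 0, so the root lies in [-3.5, -1.75]
f(-2.625) = -2.041016 < 0, so the root lies in [-2.625, -1.75]
f(-2.1875) = -0.9558 < 0, so the root lies in [-2.1875, -1.75]
f(-1.96875) = 0.1924 > 0, so the root lies in [-2.1875, -1.96875]
f(-2.078125) = -0.4387 < 0, so the root lies in [-2.078125, -1.96875]
f(-2.0234375) = -0.1379 < 0, so the root lies in [-2.0234375, -1.96875]
f(-1.99609375) = 0.0235 > 0, so the root lies in [-2.0234375, -1.99609375]

-2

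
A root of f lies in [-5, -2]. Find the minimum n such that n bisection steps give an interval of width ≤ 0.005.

Width after n steps is 3/2^n. Need 2^n ≥ 3/0.005 = 600.
2^9 = 512 < 600 ≤ 2^10 = 1024, so n = 10.

10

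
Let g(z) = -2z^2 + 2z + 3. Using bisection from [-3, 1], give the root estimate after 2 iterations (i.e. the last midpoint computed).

0

midpoint -1: g = -1 < 0 → [-1, 1]
midpoint 0: g = 3 > 0 → [-1, 0]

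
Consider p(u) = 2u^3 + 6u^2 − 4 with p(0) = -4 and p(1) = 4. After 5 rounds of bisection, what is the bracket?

[0.71875, 0.75]

m = 0.5, p(m) = -2.25 (−); new bracket [0.5, 1]
m = 0.75, p(m) = 0.21875 (+); new bracket [0.5, 0.75]
m = 0.625, p(m) = -1.167969 (−); new bracket [0.625, 0.75]
m = 0.6875, p(m) = -0.5142 (−); new bracket [0.6875, 0.75]
m = 0.71875, p(m) = -0.1578 (−); new bracket [0.71875, 0.75]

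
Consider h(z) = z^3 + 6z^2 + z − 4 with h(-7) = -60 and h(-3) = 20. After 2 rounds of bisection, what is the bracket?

[-6, -5]

midpoint -5: h = 16 > 0 → [-7, -5]
midpoint -6: h = -10 < 0 → [-6, -5]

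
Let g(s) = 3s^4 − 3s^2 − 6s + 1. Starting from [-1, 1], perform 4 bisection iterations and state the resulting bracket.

[0.125, 0.25]

s = 0 gives g = 1, positive; keep [0, 1]
s = 0.5 gives g = -2.5625, negative; keep [0, 0.5]
s = 0.25 gives g = -0.675781, negative; keep [0, 0.25]
s = 0.125 gives g = 0.2039, positive; keep [0.125, 0.25]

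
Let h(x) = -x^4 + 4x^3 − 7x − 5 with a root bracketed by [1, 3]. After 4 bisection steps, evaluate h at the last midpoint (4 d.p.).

midpoint 2: h = -3 < 0 → [2, 3]
midpoint 2.5: h = 0.9375 > 0 → [2, 2.5]
midpoint 2.25: h = -0.816406 < 0 → [2.25, 2.5]
midpoint 2.375: h = 0.1443 > 0 → [2.25, 2.375]

0.1443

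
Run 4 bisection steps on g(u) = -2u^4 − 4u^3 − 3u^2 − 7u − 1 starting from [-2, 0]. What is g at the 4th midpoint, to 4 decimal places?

-0.1646

u = -1 gives g = 5, positive; keep [-1, 0]
u = -0.5 gives g = 2.125, positive; keep [-0.5, 0]
u = -0.25 gives g = 0.617188, positive; keep [-0.25, 0]
u = -0.125 gives g = -0.1646, negative; keep [-0.25, -0.125]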